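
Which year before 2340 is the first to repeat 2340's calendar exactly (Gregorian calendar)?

2312

Two years share a calendar iff Jan 1 falls on the same weekday and both are leap or both are common. 2340: Jan 1 is Monday, leap year.
2339: Jan 1 Sunday, common
2338: Jan 1 Saturday, common
2337: Jan 1 Friday, common
2336: Jan 1 Wednesday, leap
2335: Jan 1 Tuesday, common
2334: Jan 1 Monday, common
2333: Jan 1 Sunday, common
2332: Jan 1 Friday, leap
2331: Jan 1 Thursday, common
2330: Jan 1 Wednesday, common
2329: Jan 1 Tuesday, common
2328: Jan 1 Sunday, leap
2327: Jan 1 Saturday, common
2326: Jan 1 Friday, common
2325: Jan 1 Thursday, common
2324: Jan 1 Tuesday, leap
2323: Jan 1 Monday, common
2322: Jan 1 Sunday, common
2321: Jan 1 Saturday, common
2320: Jan 1 Thursday, leap
2319: Jan 1 Wednesday, common
2318: Jan 1 Tuesday, common
2317: Jan 1 Monday, common
2316: Jan 1 Saturday, leap
2315: Jan 1 Friday, common
2314: Jan 1 Thursday, common
2313: Jan 1 Wednesday, common
2312: Jan 1 Monday, leap
2312 matches on both conditions.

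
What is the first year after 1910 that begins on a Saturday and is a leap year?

1916

Jan 1 advances by 2 weekdays after a leap year and by 1 after a common year.
1910: Jan 1 is Saturday.
1911: Sunday
1912: Monday (leap)
1913: Wednesday
1914: Thursday
1915: Friday
1916: Saturday (leap)
1916 begins on a Saturday and is a leap year.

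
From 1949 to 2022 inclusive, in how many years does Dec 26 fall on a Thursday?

Track Dec 26's weekday year by year (advancing +1, or +2 across a Feb 29):
  1949: Mon  1950: Tue (+1)  1951: Wed (+1)  1952: Fri (+2)  1953: Sat (+1)
  1954: Sun (+1)  1955: Mon (+1)  1956: Wed (+2)  1957: Thu (+1) ✓  1958: Fri (+1)
  1959: Sat (+1)  1960: Mon (+2)  1961: Tue (+1)  1962: Wed (+1)  … (46 more years) …
  2009: Sat (+1)  2010: Sun (+1)  2011: Mon (+1)  2012: Wed (+2)  2013: Thu (+1) ✓
  2014: Fri (+1)  2015: Sat (+1)  2016: Mon (+2)  2017: Tue (+1)  2018: Wed (+1)
  2019: Thu (+1) ✓  2020: Sat (+2)  2021: Sun (+1)  2022: Mon (+1)
Thursday years: 1957, 1963, 1968, 1974, 1985, 1991, 1996, 2002, 2013, 2019 — 10 in total.

10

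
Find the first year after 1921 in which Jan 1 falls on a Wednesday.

1930

Jan 1 advances by 2 weekdays after a leap year and by 1 after a common year.
1921: Jan 1 is Saturday.
1922: Sunday
1923: Monday
1924: Tuesday (leap)
1925: Thursday
1926: Friday
1927: Saturday
1928: Sunday (leap)
1929: Tuesday
1930: Wednesday
1930 begins on a Wednesday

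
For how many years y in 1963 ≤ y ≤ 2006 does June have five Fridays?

June has 30 days; it has five Fridays when Friday falls among the first (month-length − 28) days — i.e. when June 1 is one of Friday/Thursday.
June 1 by year: 1963:Sat 1964:Mon 1965:Tue 1966:Wed 1967:Thu✓ 1968:Sat 1969:Sun 1970:Mon 1971:Tue 1972:Thu✓ 1973:Fri✓ 1974:Sat 1975:Sun 1976:Tue 1977:Wed …(14 more)… 1992:Mon 1993:Tue 1994:Wed 1995:Thu✓ 1996:Sat 1997:Sun 1998:Mon 1999:Tue 2000:Thu✓ 2001:Fri✓ 2002:Sat 2003:Sun 2004:Tue 2005:Wed 2006:Thu✓
Years with five Fridays: 1967, 1972, 1973, 1978, 1979, 1984, 1989, 1990, 1995, 2000, 2001, 2006 → 12.

12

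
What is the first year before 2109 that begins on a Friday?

2106

Jan 1 advances by 2 weekdays after a leap year and by 1 after a common year.
2109: Jan 1 is Tuesday.
2108: Sunday (leap)
2107: Saturday
2106: Friday
2106 begins on a Friday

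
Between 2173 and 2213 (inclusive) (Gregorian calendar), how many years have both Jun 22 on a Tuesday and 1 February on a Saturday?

0

Check each year's weekday for Jun 22 and 1 February:
  2173: Tue/Mon  2174: Wed/Tue  2175: Thu/Wed  2176: Sat/Thu  2177: Sun/Sat  2178: Mon/Sun  2179: Tue/Mon  2180: Thu/Tue  2181: Fri/Thu  2182: Sat/Fri  2183: Sun/Sat  2184: Tue/Sun  2185: Wed/Tue  2186: Thu/Wed  …(13 more)…  2200: Sun/Sat  2201: Mon/Sun  2202: Tue/Mon  2203: Wed/Tue  2204: Fri/Wed  2205: Sat/Fri  2206: Sun/Sat  2207: Mon/Sun  2208: Wed/Mon  2209: Thu/Wed  2210: Fri/Thu  2211: Sat/Fri  2212: Mon/Sat  2213: Tue/Mon
Both conditions hold in: no year — 0.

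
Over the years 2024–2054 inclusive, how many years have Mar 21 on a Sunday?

Track Mar 21's weekday year by year (advancing +1, or +2 across a Feb 29):
  2024: Thu  2025: Fri (+1)  2026: Sat (+1)  2027: Sun (+1) ✓  2028: Tue (+2)
  2029: Wed (+1)  2030: Thu (+1)  2031: Fri (+1)  2032: Sun (+2) ✓  2033: Mon (+1)
  2034: Tue (+1)  2035: Wed (+1)  2036: Fri (+2)  2037: Sat (+1)  … (3 more years) …
  2041: Thu (+1)  2042: Fri (+1)  2043: Sat (+1)  2044: Mon (+2)  2045: Tue (+1)
  2046: Wed (+1)  2047: Thu (+1)  2048: Sat (+2)  2049: Sun (+1) ✓  2050: Mon (+1)
  2051: Tue (+1)  2052: Thu (+2)  2053: Fri (+1)  2054: Sat (+1)
Sunday years: 2027, 2032, 2038, 2049 — 4 in total.

4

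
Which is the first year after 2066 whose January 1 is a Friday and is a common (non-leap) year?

2077

Jan 1 advances by 2 weekdays after a leap year and by 1 after a common year.
2066: Jan 1 is Friday.
2067: Saturday
2068: Sunday (leap)
2069: Tuesday
2070: Wednesday
2071: Thursday
2072: Friday (leap)
2073: Sunday
2074: Monday
2075: Tuesday
2076: Wednesday (leap)
2077: Friday
2077 begins on a Friday and is a common year.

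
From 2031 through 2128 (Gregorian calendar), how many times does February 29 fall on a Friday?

Leap years in 2031–2128: 24 of them.
Feb 29 weekday advances by 5 (mod 7) from one leap year to the next four years later (or differs when a century non-leap intervenes).
Leap-day weekdays: 2032:Sun 2036:Fri✓ 2040:Wed 2044:Mon 2048:Sat 2052:Thu 2056:Tue 2060:Sun 2064:Fri✓ 2068:Wed 2072:Mon 2076:Sat 2080:Thu 2084:Tue 2088:Sun 2092:Fri✓ 2096:Wed 2104:Fri✓ 2108:Wed 2112:Mon 2116:Sat 2120:Thu 2124:Tue 2128:Sun
Friday: 2036, 2064, 2092, 2104 → 4.

4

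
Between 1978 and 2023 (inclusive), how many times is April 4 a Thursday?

Track April 4's weekday year by year (advancing +1, or +2 across a Feb 29):
  1978: Tue  1979: Wed (+1)  1980: Fri (+2)  1981: Sat (+1)  1982: Sun (+1)
  1983: Mon (+1)  1984: Wed (+2)  1985: Thu (+1) ✓  1986: Fri (+1)  1987: Sat (+1)
  1988: Mon (+2)  1989: Tue (+1)  1990: Wed (+1)  1991: Thu (+1) ✓  … (18 more years) …
  2010: Sun (+1)  2011: Mon (+1)  2012: Wed (+2)  2013: Thu (+1) ✓  2014: Fri (+1)
  2015: Sat (+1)  2016: Mon (+2)  2017: Tue (+1)  2018: Wed (+1)  2019: Thu (+1) ✓
  2020: Sat (+2)  2021: Sun (+1)  2022: Mon (+1)  2023: Tue (+1)
Thursday years: 1985, 1991, 1996, 2002, 2013, 2019 — 6 in total.

6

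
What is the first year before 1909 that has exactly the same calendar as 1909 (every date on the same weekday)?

1897

Two years share a calendar iff Jan 1 falls on the same weekday and both are leap or both are common. 1909: Jan 1 is Friday, common year.
1908: Jan 1 Wednesday, leap
1907: Jan 1 Tuesday, common
1906: Jan 1 Monday, common
1905: Jan 1 Sunday, common
1904: Jan 1 Friday, leap
1903: Jan 1 Thursday, common
1902: Jan 1 Wednesday, common
1901: Jan 1 Tuesday, common
1900: Jan 1 Monday, common
1899: Jan 1 Sunday, common
1898: Jan 1 Saturday, common
1897: Jan 1 Friday, common
1897 matches on both conditions.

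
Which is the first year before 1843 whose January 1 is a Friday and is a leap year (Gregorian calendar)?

1836

Jan 1 advances by 2 weekdays after a leap year and by 1 after a common year.
1843: Jan 1 is Sunday.
1842: Saturday
1841: Friday
1840: Wednesday (leap)
1839: Tuesday
1838: Monday
1837: Sunday
1836: Friday (leap)
1836 begins on a Friday and is a leap year.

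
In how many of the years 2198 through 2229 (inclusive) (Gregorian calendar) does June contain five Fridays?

9

June has 30 days; it has five Fridays when Friday falls among the first (month-length − 28) days — i.e. when June 1 is one of Friday/Thursday.
June 1 by year: 2198:Fri✓ 2199:Sat 2200:Sun 2201:Mon 2202:Tue 2203:Wed 2204:Fri✓ 2205:Sat 2206:Sun 2207:Mon 2208:Wed 2209:Thu✓ 2210:Fri✓ 2211:Sat 2212:Mon 2213:Tue 2214:Wed 2215:Thu✓ 2216:Sat 2217:Sun 2218:Mon 2219:Tue 2220:Thu✓ 2221:Fri✓ 2222:Sat 2223:Sun 2224:Tue 2225:Wed 2226:Thu✓ 2227:Fri✓ 2228:Sun 2229:Mon
Years with five Fridays: 2198, 2204, 2209, 2210, 2215, 2220, 2221, 2226, 2227 → 9.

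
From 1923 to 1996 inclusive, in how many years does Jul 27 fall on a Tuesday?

10

Track Jul 27's weekday year by year (advancing +1, or +2 across a Feb 29):
  1923: Fri  1924: Sun (+2)  1925: Mon (+1)  1926: Tue (+1) ✓  1927: Wed (+1)
  1928: Fri (+2)  1929: Sat (+1)  1930: Sun (+1)  1931: Mon (+1)  1932: Wed (+2)
  1933: Thu (+1)  1934: Fri (+1)  1935: Sat (+1)  1936: Mon (+2)  … (46 more years) …
  1983: Wed (+1)  1984: Fri (+2)  1985: Sat (+1)  1986: Sun (+1)  1987: Mon (+1)
  1988: Wed (+2)  1989: Thu (+1)  1990: Fri (+1)  1991: Sat (+1)  1992: Mon (+2)
  1993: Tue (+1) ✓  1994: Wed (+1)  1995: Thu (+1)  1996: Sat (+2)
Tuesday years: 1926, 1937, 1943, 1948, 1954, 1965, 1971, 1976, 1982, 1993 — 10 in total.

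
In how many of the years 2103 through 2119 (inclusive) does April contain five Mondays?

April has 30 days; it has five Mondays when Monday falls among the first (month-length − 28) days — i.e. when April 1 is one of Monday/Sunday.
April 1 by year: 2103:Sun✓ 2104:Tue 2105:Wed 2106:Thu 2107:Fri 2108:Sun✓ 2109:Mon✓ 2110:Tue 2111:Wed 2112:Fri 2113:Sat 2114:Sun✓ 2115:Mon✓ 2116:Wed 2117:Thu 2118:Fri 2119:Sat
Years with five Mondays: 2103, 2108, 2109, 2114, 2115 → 5.

5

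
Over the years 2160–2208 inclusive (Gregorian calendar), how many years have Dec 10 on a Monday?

7

Track Dec 10's weekday year by year (advancing +1, or +2 across a Feb 29):
  2160: Wed  2161: Thu (+1)  2162: Fri (+1)  2163: Sat (+1)  2164: Mon (+2) ✓
  2165: Tue (+1)  2166: Wed (+1)  2167: Thu (+1)  2168: Sat (+2)  2169: Sun (+1)
  2170: Mon (+1) ✓  2171: Tue (+1)  2172: Thu (+2)  2173: Fri (+1)  … (21 more years) …
  2195: Thu (+1)  2196: Sat (+2)  2197: Sun (+1)  2198: Mon (+1) ✓  2199: Tue (+1)
  2200: Wed (+1)  2201: Thu (+1)  2202: Fri (+1)  2203: Sat (+1)  2204: Mon (+2) ✓
  2205: Tue (+1)  2206: Wed (+1)  2207: Thu (+1)  2208: Sat (+2)
Monday years: 2164, 2170, 2181, 2187, 2192, 2198, 2204 — 7 in total.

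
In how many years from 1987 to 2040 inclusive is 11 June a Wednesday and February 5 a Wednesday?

Check each year's weekday for 11 June and February 5:
  1987: Thu/Thu  1988: Sat/Fri  1989: Sun/Sun  1990: Mon/Mon  1991: Tue/Tue  1992: Thu/Wed  1993: Fri/Fri  1994: Sat/Sat  1995: Sun/Sun  1996: Tue/Mon  1997: Wed/Wed ✓  1998: Thu/Thu  1999: Fri/Fri  2000: Sun/Sat  …(26 more)…  2027: Fri/Fri  2028: Sun/Sat  2029: Mon/Mon  2030: Tue/Tue  2031: Wed/Wed ✓  2032: Fri/Thu  2033: Sat/Sat  2034: Sun/Sun  2035: Mon/Mon  2036: Wed/Tue  2037: Thu/Thu  2038: Fri/Fri  2039: Sat/Sat  2040: Mon/Sun
Both conditions hold in: 1997, 2003, 2014, 2025, 2031 — 5.

5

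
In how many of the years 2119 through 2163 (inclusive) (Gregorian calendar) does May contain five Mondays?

20

May has 31 days; it has five Mondays when Monday falls among the first (month-length − 28) days — i.e. when May 1 is one of Monday/Sunday/Saturday.
May 1 by year: 2119:Mon✓ 2120:Wed 2121:Thu 2122:Fri 2123:Sat✓ 2124:Mon✓ 2125:Tue 2126:Wed 2127:Thu 2128:Sat✓ 2129:Sun✓ 2130:Mon✓ 2131:Tue 2132:Thu 2133:Fri …(15 more)… 2149:Thu 2150:Fri 2151:Sat✓ 2152:Mon✓ 2153:Tue 2154:Wed 2155:Thu 2156:Sat✓ 2157:Sun✓ 2158:Mon✓ 2159:Tue 2160:Thu 2161:Fri 2162:Sat✓ 2163:Sun✓
Years with five Mondays: 2119, 2123, 2124, 2128, 2129, 2130, 2134, 2135, 2140, 2141, 2145, 2146, 2147, 2151, 2152, 2156, 2157, 2158, 2162, 2163 → 20.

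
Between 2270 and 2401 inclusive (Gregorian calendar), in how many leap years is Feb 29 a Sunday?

Leap years in 2270–2401: 32 of them.
Feb 29 weekday advances by 5 (mod 7) from one leap year to the next four years later (or differs when a century non-leap intervenes).
Leap-day weekdays: 2272:Thu 2276:Tue 2280:Sun✓ 2284:Fri 2288:Wed 2292:Mon 2296:Sat 2304:Mon 2308:Sat 2312:Thu 2316:Tue 2320:Sun✓ 2324:Fri …(6 more)… 2352:Fri 2356:Wed 2360:Mon 2364:Sat 2368:Thu 2372:Tue 2376:Sun✓ 2380:Fri 2384:Wed 2388:Mon 2392:Sat 2396:Thu 2400:Tue
Sunday: 2280, 2320, 2348, 2376 → 4.

4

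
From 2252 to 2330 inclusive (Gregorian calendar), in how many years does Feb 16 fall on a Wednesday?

11

Track Feb 16's weekday year by year (advancing +1, or +2 across a Feb 29):
  2252: Mon  2253: Wed (+2) ✓  2254: Thu (+1)  2255: Fri (+1)  2256: Sat (+1)
  2257: Mon (+2)  2258: Tue (+1)  2259: Wed (+1) ✓  2260: Thu (+1)  2261: Sat (+2)
  2262: Sun (+1)  2263: Mon (+1)  2264: Tue (+1)  2265: Thu (+2)  … (51 more years) …
  2317: Fri (+2)  2318: Sat (+1)  2319: Sun (+1)  2320: Mon (+1)  2321: Wed (+2) ✓
  2322: Thu (+1)  2323: Fri (+1)  2324: Sat (+1)  2325: Mon (+2)  2326: Tue (+1)
  2327: Wed (+1) ✓  2328: Thu (+1)  2329: Sat (+2)  2330: Sun (+1)
Wednesday years: 2253, 2259, 2270, 2276, 2281, 2287, 2298, 2310, 2316, 2321, 2327 — 11 in total.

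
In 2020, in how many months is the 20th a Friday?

2

Check the 20th of each month of 2020: Jan 20: Mon, Feb 20: Thu, Mar 20: Fri, Apr 20: Mon, May 20: Wed, Jun 20: Sat, Jul 20: Mon, Aug 20: Thu, Sep 20: Sun, Oct 20: Tue, Nov 20: Fri, Dec 20: Sun.
Friday occurs in March, November — 2 months.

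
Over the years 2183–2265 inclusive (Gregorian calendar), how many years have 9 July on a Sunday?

Track 9 July's weekday year by year (advancing +1, or +2 across a Feb 29):
  2183: Wed  2184: Fri (+2)  2185: Sat (+1)  2186: Sun (+1) ✓  2187: Mon (+1)
  2188: Wed (+2)  2189: Thu (+1)  2190: Fri (+1)  2191: Sat (+1)  2192: Mon (+2)
  2193: Tue (+1)  2194: Wed (+1)  2195: Thu (+1)  2196: Sat (+2)  … (55 more years) …
  2252: Fri (+2)  2253: Sat (+1)  2254: Sun (+1) ✓  2255: Mon (+1)  2256: Wed (+2)
  2257: Thu (+1)  2258: Fri (+1)  2259: Sat (+1)  2260: Mon (+2)  2261: Tue (+1)
  2262: Wed (+1)  2263: Thu (+1)  2264: Sat (+2)  2265: Sun (+1) ✓
Sunday years: 2186, 2197, 2209, 2215, 2220, 2226, 2237, 2243, 2248, 2254, 2265 — 11 in total.

11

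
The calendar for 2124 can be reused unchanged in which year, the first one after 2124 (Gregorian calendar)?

Two years share a calendar iff Jan 1 falls on the same weekday and both are leap or both are common. 2124: Jan 1 is Saturday, leap year.
2125: Jan 1 Monday, common
2126: Jan 1 Tuesday, common
2127: Jan 1 Wednesday, common
2128: Jan 1 Thursday, leap
2129: Jan 1 Saturday, common
2130: Jan 1 Sunday, common
2131: Jan 1 Monday, common
2132: Jan 1 Tuesday, leap
2133: Jan 1 Thursday, common
2134: Jan 1 Friday, common
2135: Jan 1 Saturday, common
2136: Jan 1 Sunday, leap
2137: Jan 1 Tuesday, common
2138: Jan 1 Wednesday, common
2139: Jan 1 Thursday, common
2140: Jan 1 Friday, leap
2141: Jan 1 Sunday, common
2142: Jan 1 Monday, common
2143: Jan 1 Tuesday, common
2144: Jan 1 Wednesday, leap
2145: Jan 1 Friday, common
2146: Jan 1 Saturday, common
2147: Jan 1 Sunday, common
2148: Jan 1 Monday, leap
2149: Jan 1 Wednesday, common
2150: Jan 1 Thursday, common
2151: Jan 1 Friday, common
2152: Jan 1 Saturday, leap
2152 matches on both conditions.

2152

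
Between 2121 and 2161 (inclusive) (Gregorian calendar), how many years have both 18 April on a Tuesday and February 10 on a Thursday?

Check each year's weekday for 18 April and February 10:
  2121: Fri/Mon  2122: Sat/Tue  2123: Sun/Wed  2124: Tue/Thu ✓  2125: Wed/Sat  2126: Thu/Sun  2127: Fri/Mon  2128: Sun/Tue  2129: Mon/Thu  2130: Tue/Fri  2131: Wed/Sat  2132: Fri/Sun  2133: Sat/Tue  2134: Sun/Wed  …(13 more)…  2148: Thu/Sat  2149: Fri/Mon  2150: Sat/Tue  2151: Sun/Wed  2152: Tue/Thu ✓  2153: Wed/Sat  2154: Thu/Sun  2155: Fri/Mon  2156: Sun/Tue  2157: Mon/Thu  2158: Tue/Fri  2159: Wed/Sat  2160: Fri/Sun  2161: Sat/Tue
Both conditions hold in: 2124, 2152 — 2.

2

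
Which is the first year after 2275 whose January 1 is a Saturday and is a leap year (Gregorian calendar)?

2276

Jan 1 advances by 2 weekdays after a leap year and by 1 after a common year.
2275: Jan 1 is Friday.
2276: Saturday (leap)
2276 begins on a Saturday and is a leap year.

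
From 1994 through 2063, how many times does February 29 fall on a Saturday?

2

Leap years in 1994–2063: 17 of them.
Feb 29 weekday advances by 5 (mod 7) from one leap year to the next four years later (or differs when a century non-leap intervenes).
Leap-day weekdays: 1996:Thu 2000:Tue 2004:Sun 2008:Fri 2012:Wed 2016:Mon 2020:Sat✓ 2024:Thu 2028:Tue 2032:Sun 2036:Fri 2040:Wed 2044:Mon 2048:Sat✓ 2052:Thu 2056:Tue 2060:Sun
Saturday: 2020, 2048 → 2.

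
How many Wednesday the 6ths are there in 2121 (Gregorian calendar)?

Check the 6th of each month of 2121: Jan 6: Mon, Feb 6: Thu, Mar 6: Thu, Apr 6: Sun, May 6: Tue, Jun 6: Fri, Jul 6: Sun, Aug 6: Wed, Sep 6: Sat, Oct 6: Mon, Nov 6: Thu, Dec 6: Sat.
Wednesday occurs in August — 1 month.

1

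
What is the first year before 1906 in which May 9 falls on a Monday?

From one year to the next, a fixed date's weekday advances by 1, or by 2 when a Feb 29 lies between the two dates.
1906: May 9 is Wednesday.
1905: Tuesday (−1)
1904: Monday (−1)
May 9 falls on a Monday in 1904.

1904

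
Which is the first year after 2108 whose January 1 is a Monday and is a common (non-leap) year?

2114

Jan 1 advances by 2 weekdays after a leap year and by 1 after a common year.
2108: Jan 1 is Sunday (leap).
2109: Tuesday
2110: Wednesday
2111: Thursday
2112: Friday (leap)
2113: Sunday
2114: Monday
2114 begins on a Monday and is a common year.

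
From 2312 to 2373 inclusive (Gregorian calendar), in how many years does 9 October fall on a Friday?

9

Track 9 October's weekday year by year (advancing +1, or +2 across a Feb 29):
  2312: Wed  2313: Thu (+1)  2314: Fri (+1) ✓  2315: Sat (+1)  2316: Mon (+2)
  2317: Tue (+1)  2318: Wed (+1)  2319: Thu (+1)  2320: Sat (+2)  2321: Sun (+1)
  2322: Mon (+1)  2323: Tue (+1)  2324: Thu (+2)  2325: Fri (+1) ✓  … (34 more years) …
  2360: Sun (+2)  2361: Mon (+1)  2362: Tue (+1)  2363: Wed (+1)  2364: Fri (+2) ✓
  2365: Sat (+1)  2366: Sun (+1)  2367: Mon (+1)  2368: Wed (+2)  2369: Thu (+1)
  2370: Fri (+1) ✓  2371: Sat (+1)  2372: Mon (+2)  2373: Tue (+1)
Friday years: 2314, 2325, 2331, 2336, 2342, 2353, 2359, 2364, 2370 — 9 in total.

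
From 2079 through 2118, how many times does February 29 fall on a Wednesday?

2

Leap years in 2079–2118: 9 of them.
Feb 29 weekday advances by 5 (mod 7) from one leap year to the next four years later (or differs when a century non-leap intervenes).
Leap-day weekdays: 2080:Thu 2084:Tue 2088:Sun 2092:Fri 2096:Wed✓ 2104:Fri 2108:Wed✓ 2112:Mon 2116:Sat
Wednesday: 2096, 2108 → 2.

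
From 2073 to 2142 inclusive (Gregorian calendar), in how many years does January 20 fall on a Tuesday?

Track January 20's weekday year by year (advancing +1, or +2 across a Feb 29):
  2073: Fri  2074: Sat (+1)  2075: Sun (+1)  2076: Mon (+1)  2077: Wed (+2)
  2078: Thu (+1)  2079: Fri (+1)  2080: Sat (+1)  2081: Mon (+2)  2082: Tue (+1) ✓
  2083: Wed (+1)  2084: Thu (+1)  2085: Sat (+2)  2086: Sun (+1)  … (42 more years) …
  2129: Thu (+2)  2130: Fri (+1)  2131: Sat (+1)  2132: Sun (+1)  2133: Tue (+2) ✓
  2134: Wed (+1)  2135: Thu (+1)  2136: Fri (+1)  2137: Sun (+2)  2138: Mon (+1)
  2139: Tue (+1) ✓  2140: Wed (+1)  2141: Fri (+2)  2142: Sat (+1)
Tuesday years: 2082, 2088, 2093, 2099, 2105, 2111, 2122, 2128, 2133, 2139 — 10 in total.

10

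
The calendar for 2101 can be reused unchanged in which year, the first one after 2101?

Two years share a calendar iff Jan 1 falls on the same weekday and both are leap or both are common. 2101: Jan 1 is Saturday, common year.
2102: Jan 1 Sunday, common
2103: Jan 1 Monday, common
2104: Jan 1 Tuesday, leap
2105: Jan 1 Thursday, common
2106: Jan 1 Friday, common
2107: Jan 1 Saturday, common
2107 matches on both conditions.

2107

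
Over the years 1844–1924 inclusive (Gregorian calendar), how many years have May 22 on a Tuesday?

Track May 22's weekday year by year (advancing +1, or +2 across a Feb 29):
  1844: Wed  1845: Thu (+1)  1846: Fri (+1)  1847: Sat (+1)  1848: Mon (+2)
  1849: Tue (+1) ✓  1850: Wed (+1)  1851: Thu (+1)  1852: Sat (+2)  1853: Sun (+1)
  1854: Mon (+1)  1855: Tue (+1) ✓  1856: Thu (+2)  1857: Fri (+1)  … (53 more years) …
  1911: Mon (+1)  1912: Wed (+2)  1913: Thu (+1)  1914: Fri (+1)  1915: Sat (+1)
  1916: Mon (+2)  1917: Tue (+1) ✓  1918: Wed (+1)  1919: Thu (+1)  1920: Sat (+2)
  1921: Sun (+1)  1922: Mon (+1)  1923: Tue (+1) ✓  1924: Thu (+2)
Tuesday years: 1849, 1855, 1860, 1866, 1877, 1883, 1888, 1894, 1900, 1906, 1917, 1923 — 12 in total.

12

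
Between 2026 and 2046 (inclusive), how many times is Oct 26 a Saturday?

Track Oct 26's weekday year by year (advancing +1, or +2 across a Feb 29):
  2026: Mon  2027: Tue (+1)  2028: Thu (+2)  2029: Fri (+1)  2030: Sat (+1) ✓
  2031: Sun (+1)  2032: Tue (+2)  2033: Wed (+1)  2034: Thu (+1)  2035: Fri (+1)
  2036: Sun (+2)  2037: Mon (+1)  2038: Tue (+1)  2039: Wed (+1)  2040: Fri (+2)
  2041: Sat (+1) ✓  2042: Sun (+1)  2043: Mon (+1)  2044: Wed (+2)  2045: Thu (+1)
  2046: Fri (+1)
Saturday years: 2030, 2041 — 2 in total.

2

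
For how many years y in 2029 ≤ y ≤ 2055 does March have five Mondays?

March has 31 days; it has five Mondays when Monday falls among the first (month-length − 28) days — i.e. when March 1 is one of Monday/Sunday/Saturday.
March 1 by year: 2029:Thu 2030:Fri 2031:Sat✓ 2032:Mon✓ 2033:Tue 2034:Wed 2035:Thu 2036:Sat✓ 2037:Sun✓ 2038:Mon✓ 2039:Tue 2040:Thu 2041:Fri 2042:Sat✓ 2043:Sun✓ 2044:Tue 2045:Wed 2046:Thu 2047:Fri 2048:Sun✓ 2049:Mon✓ 2050:Tue 2051:Wed 2052:Fri 2053:Sat✓ 2054:Sun✓ 2055:Mon✓
Years with five Mondays: 2031, 2032, 2036, 2037, 2038, 2042, 2043, 2048, 2049, 2053, 2054, 2055 → 12.

12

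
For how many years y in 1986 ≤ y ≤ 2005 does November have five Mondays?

November has 30 days; it has five Mondays when Monday falls among the first (month-length − 28) days — i.e. when November 1 is one of Monday/Sunday.
November 1 by year: 1986:Sat 1987:Sun✓ 1988:Tue 1989:Wed 1990:Thu 1991:Fri 1992:Sun✓ 1993:Mon✓ 1994:Tue 1995:Wed 1996:Fri 1997:Sat 1998:Sun✓ 1999:Mon✓ 2000:Wed 2001:Thu 2002:Fri 2003:Sat 2004:Mon✓ 2005:Tue
Years with five Mondays: 1987, 1992, 1993, 1998, 1999, 2004 → 6.

6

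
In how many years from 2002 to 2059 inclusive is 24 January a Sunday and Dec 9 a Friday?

Check each year's weekday for 24 January and Dec 9:
  2002: Thu/Mon  2003: Fri/Tue  2004: Sat/Thu  2005: Mon/Fri  2006: Tue/Sat  2007: Wed/Sun  2008: Thu/Tue  2009: Sat/Wed  2010: Sun/Thu  2011: Mon/Fri  2012: Tue/Sun  2013: Thu/Mon  2014: Fri/Tue  2015: Sat/Wed  …(30 more)…  2046: Wed/Sun  2047: Thu/Mon  2048: Fri/Wed  2049: Sun/Thu  2050: Mon/Fri  2051: Tue/Sat  2052: Wed/Mon  2053: Fri/Tue  2054: Sat/Wed  2055: Sun/Thu  2056: Mon/Sat  2057: Wed/Sun  2058: Thu/Mon  2059: Fri/Tue
Both conditions hold in: 2016, 2044 — 2.

2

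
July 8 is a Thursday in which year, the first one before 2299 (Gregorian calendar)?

From one year to the next, a fixed date's weekday advances by 1, or by 2 when a Feb 29 lies between the two dates.
2299: July 8 is Saturday.
2298: Friday (−1)
2297: Thursday (−1)
July 8 falls on a Thursday in 2297.

2297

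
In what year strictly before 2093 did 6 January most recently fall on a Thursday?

From one year to the next, a fixed date's weekday advances by 1, or by 2 when a Feb 29 lies between the two dates.
2093: January 6 is Tuesday.
2092: Sunday (−2)
2091: Saturday (−1)
2090: Friday (−1)
2089: Thursday (−1)
6 January falls on a Thursday in 2089.

2089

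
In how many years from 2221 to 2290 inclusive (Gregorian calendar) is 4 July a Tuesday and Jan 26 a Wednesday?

2

Check each year's weekday for 4 July and Jan 26:
  2221: Wed/Fri  2222: Thu/Sat  2223: Fri/Sun  2224: Sun/Mon  2225: Mon/Wed  2226: Tue/Thu  2227: Wed/Fri  2228: Fri/Sat  2229: Sat/Mon  2230: Sun/Tue  2231: Mon/Wed  2232: Wed/Thu  2233: Thu/Sat  2234: Fri/Sun  …(42 more)…  2277: Wed/Fri  2278: Thu/Sat  2279: Fri/Sun  2280: Sun/Mon  2281: Mon/Wed  2282: Tue/Thu  2283: Wed/Fri  2284: Fri/Sat  2285: Sat/Mon  2286: Sun/Tue  2287: Mon/Wed  2288: Wed/Thu  2289: Thu/Sat  2290: Fri/Sun
Both conditions hold in: 2248, 2276 — 2.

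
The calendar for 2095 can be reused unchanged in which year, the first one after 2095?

Two years share a calendar iff Jan 1 falls on the same weekday and both are leap or both are common. 2095: Jan 1 is Saturday, common year.
2096: Jan 1 Sunday, leap
2097: Jan 1 Tuesday, common
2098: Jan 1 Wednesday, common
2099: Jan 1 Thursday, common
2100: Jan 1 Friday, common
2101: Jan 1 Saturday, common
2101 matches on both conditions.

2101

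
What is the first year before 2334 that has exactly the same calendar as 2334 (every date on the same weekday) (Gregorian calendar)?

2323

Two years share a calendar iff Jan 1 falls on the same weekday and both are leap or both are common. 2334: Jan 1 is Monday, common year.
2333: Jan 1 Sunday, common
2332: Jan 1 Friday, leap
2331: Jan 1 Thursday, common
2330: Jan 1 Wednesday, common
2329: Jan 1 Tuesday, common
2328: Jan 1 Sunday, leap
2327: Jan 1 Saturday, common
2326: Jan 1 Friday, common
2325: Jan 1 Thursday, common
2324: Jan 1 Tuesday, leap
2323: Jan 1 Monday, common
2323 matches on both conditions.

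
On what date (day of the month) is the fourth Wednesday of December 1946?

25

December 1, 1946 is a Sunday, so the first Wednesday is the 4th.
The fourth Wednesday is 4 + 21 = 25.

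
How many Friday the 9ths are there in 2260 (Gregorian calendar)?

Check the 9th of each month of 2260: Jan 9: Mon, Feb 9: Thu, Mar 9: Fri, Apr 9: Mon, May 9: Wed, Jun 9: Sat, Jul 9: Mon, Aug 9: Thu, Sep 9: Sun, Oct 9: Tue, Nov 9: Fri, Dec 9: Sun.
Friday occurs in March, November — 2 months.

2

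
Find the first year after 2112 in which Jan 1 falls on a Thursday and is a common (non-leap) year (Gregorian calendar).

2122

Jan 1 advances by 2 weekdays after a leap year and by 1 after a common year.
2112: Jan 1 is Friday (leap).
2113: Sunday
2114: Monday
2115: Tuesday
2116: Wednesday (leap)
2117: Friday
2118: Saturday
2119: Sunday
2120: Monday (leap)
2121: Wednesday
2122: Thursday
2122 begins on a Thursday and is a common year.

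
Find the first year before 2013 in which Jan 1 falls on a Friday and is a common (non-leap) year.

2010

Jan 1 advances by 2 weekdays after a leap year and by 1 after a common year.
2013: Jan 1 is Tuesday.
2012: Sunday (leap)
2011: Saturday
2010: Friday
2010 begins on a Friday and is a common year.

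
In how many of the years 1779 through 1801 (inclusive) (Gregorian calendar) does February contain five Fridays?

February has 28 days (29 in leap years); it has five Fridays when Friday falls among the first (month-length − 28) days — i.e. when February 1 is Friday in a leap year (never in a common year).
February 1 by year: 1779:Mon 1780:Tue 1781:Thu 1782:Fri 1783:Sat 1784:Sun 1785:Tue 1786:Wed 1787:Thu 1788:Fri✓ 1789:Sun 1790:Mon 1791:Tue 1792:Wed 1793:Fri 1794:Sat 1795:Sun 1796:Mon 1797:Wed 1798:Thu 1799:Fri 1800:Sat 1801:Sun
Years with five Fridays: 1788 → 1.

1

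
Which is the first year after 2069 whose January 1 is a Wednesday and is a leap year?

Jan 1 advances by 2 weekdays after a leap year and by 1 after a common year.
2069: Jan 1 is Tuesday.
2070: Wednesday
2071: Thursday
2072: Friday (leap)
2073: Sunday
2074: Monday
2075: Tuesday
2076: Wednesday (leap)
2076 begins on a Wednesday and is a leap year.

2076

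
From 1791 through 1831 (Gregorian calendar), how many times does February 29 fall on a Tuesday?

1

Leap years in 1791–1831: 9 of them.
Feb 29 weekday advances by 5 (mod 7) from one leap year to the next four years later (or differs when a century non-leap intervenes).
Leap-day weekdays: 1792:Wed 1796:Mon 1804:Wed 1808:Mon 1812:Sat 1816:Thu 1820:Tue✓ 1824:Sun 1828:Fri
Tuesday: 1820 → 1.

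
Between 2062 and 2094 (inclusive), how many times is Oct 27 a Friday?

Track Oct 27's weekday year by year (advancing +1, or +2 across a Feb 29):
  2062: Fri ✓  2063: Sat (+1)  2064: Mon (+2)  2065: Tue (+1)  2066: Wed (+1)
  2067: Thu (+1)  2068: Sat (+2)  2069: Sun (+1)  2070: Mon (+1)  2071: Tue (+1)
  2072: Thu (+2)  2073: Fri (+1) ✓  2074: Sat (+1)  2075: Sun (+1)  … (5 more years) …
  2081: Mon (+1)  2082: Tue (+1)  2083: Wed (+1)  2084: Fri (+2) ✓  2085: Sat (+1)
  2086: Sun (+1)  2087: Mon (+1)  2088: Wed (+2)  2089: Thu (+1)  2090: Fri (+1) ✓
  2091: Sat (+1)  2092: Mon (+2)  2093: Tue (+1)  2094: Wed (+1)
Friday years: 2062, 2073, 2079, 2084, 2090 — 5 in total.

5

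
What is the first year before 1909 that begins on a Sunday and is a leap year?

1888

Jan 1 advances by 2 weekdays after a leap year and by 1 after a common year.
1909: Jan 1 is Friday.
1908: Wednesday (leap)
1907: Tuesday
1906: Monday
1905: Sunday
1904: Friday (leap)
1903: Thursday
1902: Wednesday
1901: Tuesday
1900: Monday
1899: Sunday
1898: Saturday
1897: Friday
1896: Wednesday (leap)
1895: Tuesday
1894: Monday
1893: Sunday
1892: Friday (leap)
1891: Thursday
1890: Wednesday
1889: Tuesday
1888: Sunday (leap)
1888 begins on a Sunday and is a leap year.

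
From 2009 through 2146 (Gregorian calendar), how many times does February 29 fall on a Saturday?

5

Leap years in 2009–2146: 33 of them.
Feb 29 weekday advances by 5 (mod 7) from one leap year to the next four years later (or differs when a century non-leap intervenes).
Leap-day weekdays: 2012:Wed 2016:Mon 2020:Sat✓ 2024:Thu 2028:Tue 2032:Sun 2036:Fri 2040:Wed 2044:Mon 2048:Sat✓ 2052:Thu 2056:Tue 2060:Sun …(7 more)… 2092:Fri 2096:Wed 2104:Fri 2108:Wed 2112:Mon 2116:Sat✓ 2120:Thu 2124:Tue 2128:Sun 2132:Fri 2136:Wed 2140:Mon 2144:Sat✓
Saturday: 2020, 2048, 2076, 2116, 2144 → 5.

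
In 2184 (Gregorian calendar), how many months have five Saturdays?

A month of length L has five Saturdays iff its first Saturday is on day ≤ L−28 (so day 1–3 in a 31-day month, 1–2 in a 30-day month, day 1 in a leap February).
Checking each month of 2184: Jan starts Thu (31d) ✓; Feb starts Sun (29d); Mar starts Mon (31d); Apr starts Thu (30d); May starts Sat (31d) ✓; Jun starts Tue (30d); Jul starts Thu (31d) ✓; Aug starts Sun (31d); Sep starts Wed (30d); Oct starts Fri (31d) ✓; Nov starts Mon (30d); Dec starts Wed (31d).
Five-Saturday months: January, May, July, October → 4.

4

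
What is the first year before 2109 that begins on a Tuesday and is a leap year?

2104

Jan 1 advances by 2 weekdays after a leap year and by 1 after a common year.
2109: Jan 1 is Tuesday.
2108: Sunday (leap)
2107: Saturday
2106: Friday
2105: Thursday
2104: Tuesday (leap)
2104 begins on a Tuesday and is a leap year.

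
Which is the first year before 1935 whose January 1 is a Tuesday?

1929

Jan 1 advances by 2 weekdays after a leap year and by 1 after a common year.
1935: Jan 1 is Tuesday.
1934: Monday
1933: Sunday
1932: Friday (leap)
1931: Thursday
1930: Wednesday
1929: Tuesday
1929 begins on a Tuesday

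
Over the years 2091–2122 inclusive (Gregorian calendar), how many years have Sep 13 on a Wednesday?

3

Track Sep 13's weekday year by year (advancing +1, or +2 across a Feb 29):
  2091: Thu  2092: Sat (+2)  2093: Sun (+1)  2094: Mon (+1)  2095: Tue (+1)
  2096: Thu (+2)  2097: Fri (+1)  2098: Sat (+1)  2099: Sun (+1)  2100: Mon (+1)
  2101: Tue (+1)  2102: Wed (+1) ✓  2103: Thu (+1)  2104: Sat (+2)  … (4 more years) …
  2109: Fri (+1)  2110: Sat (+1)  2111: Sun (+1)  2112: Tue (+2)  2113: Wed (+1) ✓
  2114: Thu (+1)  2115: Fri (+1)  2116: Sun (+2)  2117: Mon (+1)  2118: Tue (+1)
  2119: Wed (+1) ✓  2120: Fri (+2)  2121: Sat (+1)  2122: Sun (+1)
Wednesday years: 2102, 2113, 2119 — 3 in total.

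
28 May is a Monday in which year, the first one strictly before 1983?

1979

From one year to the next, a fixed date's weekday advances by 1, or by 2 when a Feb 29 lies between the two dates.
1983: May 28 is Saturday.
1982: Friday (−1)
1981: Thursday (−1)
1980: Wednesday (−1)
1979: Monday (−2)
28 May falls on a Monday in 1979.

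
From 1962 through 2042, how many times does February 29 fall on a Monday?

2

Leap years in 1962–2042: 20 of them.
Feb 29 weekday advances by 5 (mod 7) from one leap year to the next four years later (or differs when a century non-leap intervenes).
Leap-day weekdays: 1964:Sat 1968:Thu 1972:Tue 1976:Sun 1980:Fri 1984:Wed 1988:Mon✓ 1992:Sat 1996:Thu 2000:Tue 2004:Sun 2008:Fri 2012:Wed 2016:Mon✓ 2020:Sat 2024:Thu 2028:Tue 2032:Sun 2036:Fri 2040:Wed
Monday: 1988, 2016 → 2.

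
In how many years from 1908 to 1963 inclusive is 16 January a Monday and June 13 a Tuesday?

Check each year's weekday for 16 January and June 13:
  1908: Thu/Sat  1909: Sat/Sun  1910: Sun/Mon  1911: Mon/Tue ✓  1912: Tue/Thu  1913: Thu/Fri  1914: Fri/Sat  1915: Sat/Sun  1916: Sun/Tue  1917: Tue/Wed  1918: Wed/Thu  1919: Thu/Fri  1920: Fri/Sun  1921: Sun/Mon  …(28 more)…  1950: Mon/Tue ✓  1951: Tue/Wed  1952: Wed/Fri  1953: Fri/Sat  1954: Sat/Sun  1955: Sun/Mon  1956: Mon/Wed  1957: Wed/Thu  1958: Thu/Fri  1959: Fri/Sat  1960: Sat/Mon  1961: Mon/Tue ✓  1962: Tue/Wed  1963: Wed/Thu
Both conditions hold in: 1911, 1922, 1933, 1939, 1950, 1961 — 6.

6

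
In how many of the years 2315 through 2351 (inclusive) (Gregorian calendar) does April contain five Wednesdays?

April has 30 days; it has five Wednesdays when Wednesday falls among the first (month-length − 28) days — i.e. when April 1 is one of Wednesday/Tuesday.
April 1 by year: 2315:Thu 2316:Sat 2317:Sun 2318:Mon 2319:Tue✓ 2320:Thu 2321:Fri 2322:Sat 2323:Sun 2324:Tue✓ 2325:Wed✓ 2326:Thu 2327:Fri 2328:Sun 2329:Mon …(7 more)… 2337:Thu 2338:Fri 2339:Sat 2340:Mon 2341:Tue✓ 2342:Wed✓ 2343:Thu 2344:Sat 2345:Sun 2346:Mon 2347:Tue✓ 2348:Thu 2349:Fri 2350:Sat 2351:Sun
Years with five Wednesdays: 2319, 2324, 2325, 2330, 2331, 2336, 2341, 2342, 2347 → 9.

9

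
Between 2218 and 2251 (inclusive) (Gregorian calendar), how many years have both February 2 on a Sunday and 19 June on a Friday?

1

Check each year's weekday for February 2 and 19 June:
  2218: Mon/Fri  2219: Tue/Sat  2220: Wed/Mon  2221: Fri/Tue  2222: Sat/Wed  2223: Sun/Thu  2224: Mon/Sat  2225: Wed/Sun  2226: Thu/Mon  2227: Fri/Tue  2228: Sat/Thu  2229: Mon/Fri  2230: Tue/Sat  2231: Wed/Sun  …(6 more)…  2238: Fri/Tue  2239: Sat/Wed  2240: Sun/Fri ✓  2241: Tue/Sat  2242: Wed/Sun  2243: Thu/Mon  2244: Fri/Wed  2245: Sun/Thu  2246: Mon/Fri  2247: Tue/Sat  2248: Wed/Mon  2249: Fri/Tue  2250: Sat/Wed  2251: Sun/Thu
Both conditions hold in: 2240 — 1.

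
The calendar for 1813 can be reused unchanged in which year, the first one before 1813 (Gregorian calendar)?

1802

Two years share a calendar iff Jan 1 falls on the same weekday and both are leap or both are common. 1813: Jan 1 is Friday, common year.
1812: Jan 1 Wednesday, leap
1811: Jan 1 Tuesday, common
1810: Jan 1 Monday, common
1809: Jan 1 Sunday, common
1808: Jan 1 Friday, leap
1807: Jan 1 Thursday, common
1806: Jan 1 Wednesday, common
1805: Jan 1 Tuesday, common
1804: Jan 1 Sunday, leap
1803: Jan 1 Saturday, common
1802: Jan 1 Friday, common
1802 matches on both conditions.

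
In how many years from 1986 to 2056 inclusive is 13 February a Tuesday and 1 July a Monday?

3

Check each year's weekday for 13 February and 1 July:
  1986: Thu/Tue  1987: Fri/Wed  1988: Sat/Fri  1989: Mon/Sat  1990: Tue/Sun  1991: Wed/Mon  1992: Thu/Wed  1993: Sat/Thu  1994: Sun/Fri  1995: Mon/Sat  1996: Tue/Mon ✓  1997: Thu/Tue  1998: Fri/Wed  1999: Sat/Thu  …(43 more)…  2043: Fri/Wed  2044: Sat/Fri  2045: Mon/Sat  2046: Tue/Sun  2047: Wed/Mon  2048: Thu/Wed  2049: Sat/Thu  2050: Sun/Fri  2051: Mon/Sat  2052: Tue/Mon ✓  2053: Thu/Tue  2054: Fri/Wed  2055: Sat/Thu  2056: Sun/Sat
Both conditions hold in: 1996, 2024, 2052 — 3.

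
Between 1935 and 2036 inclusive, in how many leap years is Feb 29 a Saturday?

4

Leap years in 1935–2036: 26 of them.
Feb 29 weekday advances by 5 (mod 7) from one leap year to the next four years later (or differs when a century non-leap intervenes).
Leap-day weekdays: 1936:Sat✓ 1940:Thu 1944:Tue 1948:Sun 1952:Fri 1956:Wed 1960:Mon 1964:Sat✓ 1968:Thu 1972:Tue 1976:Sun 1980:Fri 1984:Wed 1988:Mon 1992:Sat✓ 1996:Thu 2000:Tue 2004:Sun 2008:Fri 2012:Wed 2016:Mon 2020:Sat✓ 2024:Thu 2028:Tue 2032:Sun 2036:Fri
Saturday: 1936, 1964, 1992, 2020 → 4.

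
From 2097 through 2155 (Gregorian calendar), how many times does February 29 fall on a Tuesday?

2

Leap years in 2097–2155: 13 of them.
Feb 29 weekday advances by 5 (mod 7) from one leap year to the next four years later (or differs when a century non-leap intervenes).
Leap-day weekdays: 2104:Fri 2108:Wed 2112:Mon 2116:Sat 2120:Thu 2124:Tue✓ 2128:Sun 2132:Fri 2136:Wed 2140:Mon 2144:Sat 2148:Thu 2152:Tue✓
Tuesday: 2124, 2152 → 2.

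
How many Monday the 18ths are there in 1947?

Check the 18th of each month of 1947: Jan 18: Sat, Feb 18: Tue, Mar 18: Tue, Apr 18: Fri, May 18: Sun, Jun 18: Wed, Jul 18: Fri, Aug 18: Mon, Sep 18: Thu, Oct 18: Sat, Nov 18: Tue, Dec 18: Thu.
Monday occurs in August — 1 month.

1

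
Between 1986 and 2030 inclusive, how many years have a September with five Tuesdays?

13

September has 30 days; it has five Tuesdays when Tuesday falls among the first (month-length − 28) days — i.e. when September 1 is one of Tuesday/Monday.
September 1 by year: 1986:Mon✓ 1987:Tue✓ 1988:Thu 1989:Fri 1990:Sat 1991:Sun 1992:Tue✓ 1993:Wed 1994:Thu 1995:Fri 1996:Sun 1997:Mon✓ 1998:Tue✓ 1999:Wed 2000:Fri …(15 more)… 2016:Thu 2017:Fri 2018:Sat 2019:Sun 2020:Tue✓ 2021:Wed 2022:Thu 2023:Fri 2024:Sun 2025:Mon✓ 2026:Tue✓ 2027:Wed 2028:Fri 2029:Sat 2030:Sun
Years with five Tuesdays: 1986, 1987, 1992, 1997, 1998, 2003, 2008, 2009, 2014, 2015, 2020, 2025, 2026 → 13.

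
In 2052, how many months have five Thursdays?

A month of length L has five Thursdays iff its first Thursday is on day ≤ L−28 (so day 1–3 in a 31-day month, 1–2 in a 30-day month, day 1 in a leap February).
Checking each month of 2052: Jan starts Mon (31d); Feb starts Thu (29d) ✓; Mar starts Fri (31d); Apr starts Mon (30d); May starts Wed (31d) ✓; Jun starts Sat (30d); Jul starts Mon (31d); Aug starts Thu (31d) ✓; Sep starts Sun (30d); Oct starts Tue (31d) ✓; Nov starts Fri (30d); Dec starts Sun (31d).
Five-Thursday months: February, May, August, October → 4.

4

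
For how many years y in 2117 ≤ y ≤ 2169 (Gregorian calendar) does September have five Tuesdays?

September has 30 days; it has five Tuesdays when Tuesday falls among the first (month-length − 28) days — i.e. when September 1 is one of Tuesday/Monday.
September 1 by year: 2117:Wed 2118:Thu 2119:Fri 2120:Sun 2121:Mon✓ 2122:Tue✓ 2123:Wed 2124:Fri 2125:Sat 2126:Sun 2127:Mon✓ 2128:Wed 2129:Thu 2130:Fri 2131:Sat …(23 more)… 2155:Mon✓ 2156:Wed 2157:Thu 2158:Fri 2159:Sat 2160:Mon✓ 2161:Tue✓ 2162:Wed 2163:Thu 2164:Sat 2165:Sun 2166:Mon✓ 2167:Tue✓ 2168:Thu 2169:Fri
Years with five Tuesdays: 2121, 2122, 2127, 2132, 2133, 2138, 2139, 2144, 2149, 2150, 2155, 2160, 2161, 2166, 2167 → 15.

15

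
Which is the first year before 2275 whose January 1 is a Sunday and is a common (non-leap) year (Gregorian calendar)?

Jan 1 advances by 2 weekdays after a leap year and by 1 after a common year.
2275: Jan 1 is Friday.
2274: Thursday
2273: Wednesday
2272: Monday (leap)
2271: Sunday
2271 begins on a Sunday and is a common year.

2271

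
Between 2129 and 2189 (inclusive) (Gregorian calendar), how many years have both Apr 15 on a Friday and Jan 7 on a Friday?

7

Check each year's weekday for Apr 15 and Jan 7:
  2129: Fri/Fri ✓  2130: Sat/Sat  2131: Sun/Sun  2132: Tue/Mon  2133: Wed/Wed  2134: Thu/Thu  2135: Fri/Fri ✓  2136: Sun/Sat  2137: Mon/Mon  2138: Tue/Tue  2139: Wed/Wed  2140: Fri/Thu  2141: Sat/Sat  2142: Sun/Sun  …(33 more)…  2176: Mon/Sun  2177: Tue/Tue  2178: Wed/Wed  2179: Thu/Thu  2180: Sat/Fri  2181: Sun/Sun  2182: Mon/Mon  2183: Tue/Tue  2184: Thu/Wed  2185: Fri/Fri ✓  2186: Sat/Sat  2187: Sun/Sun  2188: Tue/Mon  2189: Wed/Wed
Both conditions hold in: 2129, 2135, 2146, 2157, 2163, 2174, 2185 — 7.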